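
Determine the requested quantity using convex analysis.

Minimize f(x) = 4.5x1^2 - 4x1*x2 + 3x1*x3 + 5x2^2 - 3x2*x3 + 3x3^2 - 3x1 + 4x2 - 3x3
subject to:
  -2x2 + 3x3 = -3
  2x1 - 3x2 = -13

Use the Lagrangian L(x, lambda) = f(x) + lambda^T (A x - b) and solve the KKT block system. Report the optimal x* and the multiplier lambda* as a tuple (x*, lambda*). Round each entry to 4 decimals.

Form the Lagrangian:
  L(x, lambda) = (1/2) x^T Q x + c^T x + lambda^T (A x - b)
Stationarity (grad_x L = 0): Q x + c + A^T lambda = 0.
Primal feasibility: A x = b.

This gives the KKT block system:
  [ Q   A^T ] [ x     ]   [-c ]
  [ A    0  ] [ lambda ] = [ b ]

Solving the linear system:
  x*      = (-1.0836, 3.6109, 1.4073)
  lambda* = (2.88, 11.4873)
  f(x*)   = 85.7236

x* = (-1.0836, 3.6109, 1.4073), lambda* = (2.88, 11.4873)


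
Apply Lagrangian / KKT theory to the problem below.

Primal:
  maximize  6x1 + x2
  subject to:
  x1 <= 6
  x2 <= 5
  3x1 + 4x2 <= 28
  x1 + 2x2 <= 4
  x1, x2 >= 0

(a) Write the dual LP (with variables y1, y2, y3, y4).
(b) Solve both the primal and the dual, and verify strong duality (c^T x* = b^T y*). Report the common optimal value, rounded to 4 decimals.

The standard primal-dual pair for 'max c^T x s.t. A x <= b, x >= 0' is:
  Dual:  min b^T y  s.t.  A^T y >= c,  y >= 0.

So the dual LP is:
  minimize  6y1 + 5y2 + 28y3 + 4y4
  subject to:
    y1 + 3y3 + y4 >= 6
    y2 + 4y3 + 2y4 >= 1
    y1, y2, y3, y4 >= 0

Solving the primal: x* = (4, 0).
  primal value c^T x* = 24.
Solving the dual: y* = (0, 0, 0, 6).
  dual value b^T y* = 24.
Strong duality: c^T x* = b^T y*. Confirmed.

24


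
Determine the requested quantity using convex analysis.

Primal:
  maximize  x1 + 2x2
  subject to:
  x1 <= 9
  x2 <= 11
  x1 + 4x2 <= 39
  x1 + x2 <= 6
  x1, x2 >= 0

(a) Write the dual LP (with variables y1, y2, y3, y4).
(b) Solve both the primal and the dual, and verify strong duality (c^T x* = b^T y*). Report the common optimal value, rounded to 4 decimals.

The standard primal-dual pair for 'max c^T x s.t. A x <= b, x >= 0' is:
  Dual:  min b^T y  s.t.  A^T y >= c,  y >= 0.

So the dual LP is:
  minimize  9y1 + 11y2 + 39y3 + 6y4
  subject to:
    y1 + y3 + y4 >= 1
    y2 + 4y3 + y4 >= 2
    y1, y2, y3, y4 >= 0

Solving the primal: x* = (0, 6).
  primal value c^T x* = 12.
Solving the dual: y* = (0, 0, 0, 2).
  dual value b^T y* = 12.
Strong duality: c^T x* = b^T y*. Confirmed.

12


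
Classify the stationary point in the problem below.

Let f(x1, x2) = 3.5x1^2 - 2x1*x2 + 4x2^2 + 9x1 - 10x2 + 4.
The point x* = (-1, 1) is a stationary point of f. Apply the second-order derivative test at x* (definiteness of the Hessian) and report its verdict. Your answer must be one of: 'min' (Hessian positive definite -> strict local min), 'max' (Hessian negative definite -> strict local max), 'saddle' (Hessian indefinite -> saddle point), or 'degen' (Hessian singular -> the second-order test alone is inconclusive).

Compute the Hessian H = grad^2 f:
  H = [[7, -2], [-2, 8]]
Verify stationarity: grad f(x*) = H x* + g = (0, 0).
Eigenvalues of H: 5.4384, 9.5616.
Both eigenvalues > 0, so H is positive definite -> x* is a strict local min.

min


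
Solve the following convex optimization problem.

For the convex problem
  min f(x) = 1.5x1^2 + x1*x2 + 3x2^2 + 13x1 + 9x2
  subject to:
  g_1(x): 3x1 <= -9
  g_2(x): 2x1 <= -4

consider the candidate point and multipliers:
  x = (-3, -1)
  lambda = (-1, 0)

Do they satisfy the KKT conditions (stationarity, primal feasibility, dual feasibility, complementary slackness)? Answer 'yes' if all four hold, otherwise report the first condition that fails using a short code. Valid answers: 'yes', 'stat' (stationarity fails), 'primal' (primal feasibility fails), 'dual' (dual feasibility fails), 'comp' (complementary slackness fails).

Gradient of f: grad f(x) = Q x + c = (3, 0)
Constraint values g_i(x) = a_i^T x - b_i:
  g_1((-3, -1)) = 0
  g_2((-3, -1)) = -2
Stationarity residual: grad f(x) + sum_i lambda_i a_i = (0, 0)
  -> stationarity OK
Primal feasibility (all g_i <= 0): OK
Dual feasibility (all lambda_i >= 0): FAILS
Complementary slackness (lambda_i * g_i(x) = 0 for all i): OK

Verdict: the first failing condition is dual_feasibility -> dual.

dual


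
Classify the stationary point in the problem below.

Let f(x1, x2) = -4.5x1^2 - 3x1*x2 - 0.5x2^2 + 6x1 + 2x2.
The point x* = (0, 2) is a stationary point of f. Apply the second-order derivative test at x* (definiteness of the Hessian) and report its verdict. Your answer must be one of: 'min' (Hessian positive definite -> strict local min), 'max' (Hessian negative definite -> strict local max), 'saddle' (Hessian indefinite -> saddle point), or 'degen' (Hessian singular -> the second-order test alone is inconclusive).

Compute the Hessian H = grad^2 f:
  H = [[-9, -3], [-3, -1]]
Verify stationarity: grad f(x*) = H x* + g = (0, 0).
Eigenvalues of H: -10, 0.
H has a zero eigenvalue (singular; negative semidefinite but not definite), so H is neither positive definite, negative definite, nor indefinite. The second-order test alone is inconclusive -> degen.
(Indeed, f is constant along the null direction of H through x*, so x* is not a strict local extremum.)

degen


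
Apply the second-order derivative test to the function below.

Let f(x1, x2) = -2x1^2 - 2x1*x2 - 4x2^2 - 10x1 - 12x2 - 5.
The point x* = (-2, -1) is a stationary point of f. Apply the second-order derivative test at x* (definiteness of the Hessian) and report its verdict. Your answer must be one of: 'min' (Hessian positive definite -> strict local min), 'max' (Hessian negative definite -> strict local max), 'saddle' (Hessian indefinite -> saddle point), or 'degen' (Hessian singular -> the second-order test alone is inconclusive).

Compute the Hessian H = grad^2 f:
  H = [[-4, -2], [-2, -8]]
Verify stationarity: grad f(x*) = H x* + g = (0, 0).
Eigenvalues of H: -8.8284, -3.1716.
Both eigenvalues < 0, so H is negative definite -> x* is a strict local max.

max


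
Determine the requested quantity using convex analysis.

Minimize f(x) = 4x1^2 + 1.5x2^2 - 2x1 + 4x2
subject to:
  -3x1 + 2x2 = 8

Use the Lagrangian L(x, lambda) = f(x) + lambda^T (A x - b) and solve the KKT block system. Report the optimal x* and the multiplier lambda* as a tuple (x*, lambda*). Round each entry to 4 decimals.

Form the Lagrangian:
  L(x, lambda) = (1/2) x^T Q x + c^T x + lambda^T (A x - b)
Stationarity (grad_x L = 0): Q x + c + A^T lambda = 0.
Primal feasibility: A x = b.

This gives the KKT block system:
  [ Q   A^T ] [ x     ]   [-c ]
  [ A    0  ] [ lambda ] = [ b ]

Solving the linear system:
  x*      = (-1.4915, 1.7627)
  lambda* = (-4.6441)
  f(x*)   = 23.5932

x* = (-1.4915, 1.7627), lambda* = (-4.6441)


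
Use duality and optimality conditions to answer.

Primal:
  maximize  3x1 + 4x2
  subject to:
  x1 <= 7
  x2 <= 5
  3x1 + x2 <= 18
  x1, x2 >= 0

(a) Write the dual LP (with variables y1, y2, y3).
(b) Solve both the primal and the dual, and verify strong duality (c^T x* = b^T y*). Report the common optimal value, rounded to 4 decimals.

The standard primal-dual pair for 'max c^T x s.t. A x <= b, x >= 0' is:
  Dual:  min b^T y  s.t.  A^T y >= c,  y >= 0.

So the dual LP is:
  minimize  7y1 + 5y2 + 18y3
  subject to:
    y1 + 3y3 >= 3
    y2 + y3 >= 4
    y1, y2, y3 >= 0

Solving the primal: x* = (4.3333, 5).
  primal value c^T x* = 33.
Solving the dual: y* = (0, 3, 1).
  dual value b^T y* = 33.
Strong duality: c^T x* = b^T y*. Confirmed.

33


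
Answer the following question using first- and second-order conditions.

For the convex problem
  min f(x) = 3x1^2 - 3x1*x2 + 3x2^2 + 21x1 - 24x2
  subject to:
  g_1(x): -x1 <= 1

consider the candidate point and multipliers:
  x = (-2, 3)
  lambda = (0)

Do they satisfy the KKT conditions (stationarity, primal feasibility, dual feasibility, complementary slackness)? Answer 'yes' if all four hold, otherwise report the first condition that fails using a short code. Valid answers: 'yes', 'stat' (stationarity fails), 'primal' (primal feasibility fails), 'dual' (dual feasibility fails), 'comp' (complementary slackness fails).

Gradient of f: grad f(x) = Q x + c = (0, 0)
Constraint values g_i(x) = a_i^T x - b_i:
  g_1((-2, 3)) = 1
Stationarity residual: grad f(x) + sum_i lambda_i a_i = (0, 0)
  -> stationarity OK
Primal feasibility (all g_i <= 0): FAILS
Dual feasibility (all lambda_i >= 0): OK
Complementary slackness (lambda_i * g_i(x) = 0 for all i): OK

Verdict: the first failing condition is primal_feasibility -> primal.

primal


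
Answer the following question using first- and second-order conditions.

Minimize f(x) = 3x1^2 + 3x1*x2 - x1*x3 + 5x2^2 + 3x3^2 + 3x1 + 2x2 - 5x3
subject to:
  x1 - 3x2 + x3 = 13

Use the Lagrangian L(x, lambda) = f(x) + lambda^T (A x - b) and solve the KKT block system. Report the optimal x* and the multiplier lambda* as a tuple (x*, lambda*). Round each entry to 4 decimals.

Form the Lagrangian:
  L(x, lambda) = (1/2) x^T Q x + c^T x + lambda^T (A x - b)
Stationarity (grad_x L = 0): Q x + c + A^T lambda = 0.
Primal feasibility: A x = b.

This gives the KKT block system:
  [ Q   A^T ] [ x     ]   [-c ]
  [ A    0  ] [ lambda ] = [ b ]

Solving the linear system:
  x*      = (2.3322, -2.7972, 2.2762)
  lambda* = (-6.3252)
  f(x*)   = 36.1241

x* = (2.3322, -2.7972, 2.2762), lambda* = (-6.3252)


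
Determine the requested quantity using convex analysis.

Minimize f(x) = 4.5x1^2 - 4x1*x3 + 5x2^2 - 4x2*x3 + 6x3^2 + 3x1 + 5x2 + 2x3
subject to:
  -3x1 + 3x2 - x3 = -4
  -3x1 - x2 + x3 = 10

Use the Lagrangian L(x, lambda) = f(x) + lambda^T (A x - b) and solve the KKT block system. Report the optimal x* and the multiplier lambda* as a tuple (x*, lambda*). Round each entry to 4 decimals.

Form the Lagrangian:
  L(x, lambda) = (1/2) x^T Q x + c^T x + lambda^T (A x - b)
Stationarity (grad_x L = 0): Q x + c + A^T lambda = 0.
Primal feasibility: A x = b.

This gives the KKT block system:
  [ Q   A^T ] [ x     ]   [-c ]
  [ A    0  ] [ lambda ] = [ b ]

Solving the linear system:
  x*      = (-2.2891, -3.8673, -0.7345)
  lambda* = (6.4617, -11.3496)
  f(x*)   = 55.8348

x* = (-2.2891, -3.8673, -0.7345), lambda* = (6.4617, -11.3496)


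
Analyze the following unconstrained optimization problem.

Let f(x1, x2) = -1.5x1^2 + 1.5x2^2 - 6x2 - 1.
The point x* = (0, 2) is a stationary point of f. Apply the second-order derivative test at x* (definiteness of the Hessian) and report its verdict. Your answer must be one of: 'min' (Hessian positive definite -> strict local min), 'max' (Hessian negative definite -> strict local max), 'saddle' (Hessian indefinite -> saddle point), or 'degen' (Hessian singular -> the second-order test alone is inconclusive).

Compute the Hessian H = grad^2 f:
  H = [[-3, 0], [0, 3]]
Verify stationarity: grad f(x*) = H x* + g = (0, 0).
Eigenvalues of H: -3, 3.
Eigenvalues have mixed signs, so H is indefinite -> x* is a saddle point.

saddle


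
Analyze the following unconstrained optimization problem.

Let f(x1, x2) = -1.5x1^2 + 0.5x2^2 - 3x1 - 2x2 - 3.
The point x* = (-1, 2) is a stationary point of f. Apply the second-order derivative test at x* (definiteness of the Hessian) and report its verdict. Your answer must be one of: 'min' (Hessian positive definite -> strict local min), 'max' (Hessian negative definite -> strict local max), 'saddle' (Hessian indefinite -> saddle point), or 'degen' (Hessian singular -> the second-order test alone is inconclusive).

Compute the Hessian H = grad^2 f:
  H = [[-3, 0], [0, 1]]
Verify stationarity: grad f(x*) = H x* + g = (0, 0).
Eigenvalues of H: -3, 1.
Eigenvalues have mixed signs, so H is indefinite -> x* is a saddle point.

saddle


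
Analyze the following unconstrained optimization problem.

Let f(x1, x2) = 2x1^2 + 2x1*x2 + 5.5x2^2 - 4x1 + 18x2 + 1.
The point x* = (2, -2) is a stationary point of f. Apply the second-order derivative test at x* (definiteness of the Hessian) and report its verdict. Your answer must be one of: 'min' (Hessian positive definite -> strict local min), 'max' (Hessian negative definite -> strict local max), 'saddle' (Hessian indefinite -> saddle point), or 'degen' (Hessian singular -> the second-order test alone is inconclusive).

Compute the Hessian H = grad^2 f:
  H = [[4, 2], [2, 11]]
Verify stationarity: grad f(x*) = H x* + g = (0, 0).
Eigenvalues of H: 3.4689, 11.5311.
Both eigenvalues > 0, so H is positive definite -> x* is a strict local min.

min


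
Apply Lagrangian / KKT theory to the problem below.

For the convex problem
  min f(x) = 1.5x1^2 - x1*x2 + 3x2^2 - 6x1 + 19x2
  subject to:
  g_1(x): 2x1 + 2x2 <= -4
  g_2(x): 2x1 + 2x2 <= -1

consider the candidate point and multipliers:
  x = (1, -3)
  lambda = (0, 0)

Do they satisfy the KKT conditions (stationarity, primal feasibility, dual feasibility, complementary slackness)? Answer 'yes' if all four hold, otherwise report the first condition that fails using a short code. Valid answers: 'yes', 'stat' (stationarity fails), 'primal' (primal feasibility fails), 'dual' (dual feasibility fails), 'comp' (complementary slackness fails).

Gradient of f: grad f(x) = Q x + c = (0, 0)
Constraint values g_i(x) = a_i^T x - b_i:
  g_1((1, -3)) = 0
  g_2((1, -3)) = -3
Stationarity residual: grad f(x) + sum_i lambda_i a_i = (0, 0)
  -> stationarity OK
Primal feasibility (all g_i <= 0): OK
Dual feasibility (all lambda_i >= 0): OK
Complementary slackness (lambda_i * g_i(x) = 0 for all i): OK

Verdict: yes, KKT holds.

yes


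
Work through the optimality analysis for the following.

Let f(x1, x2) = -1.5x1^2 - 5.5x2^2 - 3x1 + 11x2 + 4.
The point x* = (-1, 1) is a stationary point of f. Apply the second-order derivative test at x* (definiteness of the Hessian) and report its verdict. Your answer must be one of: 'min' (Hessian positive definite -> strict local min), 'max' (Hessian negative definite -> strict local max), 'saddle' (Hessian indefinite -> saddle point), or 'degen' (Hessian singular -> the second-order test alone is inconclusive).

Compute the Hessian H = grad^2 f:
  H = [[-3, 0], [0, -11]]
Verify stationarity: grad f(x*) = H x* + g = (0, 0).
Eigenvalues of H: -11, -3.
Both eigenvalues < 0, so H is negative definite -> x* is a strict local max.

max


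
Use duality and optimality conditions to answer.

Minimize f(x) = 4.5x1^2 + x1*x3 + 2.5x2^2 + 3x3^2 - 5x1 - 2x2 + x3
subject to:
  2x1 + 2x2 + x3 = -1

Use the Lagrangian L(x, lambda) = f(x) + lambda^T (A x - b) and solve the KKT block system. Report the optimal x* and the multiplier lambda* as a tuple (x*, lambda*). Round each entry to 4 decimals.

Form the Lagrangian:
  L(x, lambda) = (1/2) x^T Q x + c^T x + lambda^T (A x - b)
Stationarity (grad_x L = 0): Q x + c + A^T lambda = 0.
Primal feasibility: A x = b.

This gives the KKT block system:
  [ Q   A^T ] [ x     ]   [-c ]
  [ A    0  ] [ lambda ] = [ b ]

Solving the linear system:
  x*      = (0.1681, -0.4034, -0.5294)
  lambda* = (2.0084)
  f(x*)   = 0.7227

x* = (0.1681, -0.4034, -0.5294), lambda* = (2.0084)


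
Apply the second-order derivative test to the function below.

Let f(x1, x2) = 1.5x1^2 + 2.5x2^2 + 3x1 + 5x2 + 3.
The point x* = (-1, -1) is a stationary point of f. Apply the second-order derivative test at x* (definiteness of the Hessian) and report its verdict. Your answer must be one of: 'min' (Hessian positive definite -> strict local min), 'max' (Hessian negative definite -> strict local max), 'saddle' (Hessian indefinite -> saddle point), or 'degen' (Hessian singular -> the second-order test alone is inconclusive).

Compute the Hessian H = grad^2 f:
  H = [[3, 0], [0, 5]]
Verify stationarity: grad f(x*) = H x* + g = (0, 0).
Eigenvalues of H: 3, 5.
Both eigenvalues > 0, so H is positive definite -> x* is a strict local min.

min


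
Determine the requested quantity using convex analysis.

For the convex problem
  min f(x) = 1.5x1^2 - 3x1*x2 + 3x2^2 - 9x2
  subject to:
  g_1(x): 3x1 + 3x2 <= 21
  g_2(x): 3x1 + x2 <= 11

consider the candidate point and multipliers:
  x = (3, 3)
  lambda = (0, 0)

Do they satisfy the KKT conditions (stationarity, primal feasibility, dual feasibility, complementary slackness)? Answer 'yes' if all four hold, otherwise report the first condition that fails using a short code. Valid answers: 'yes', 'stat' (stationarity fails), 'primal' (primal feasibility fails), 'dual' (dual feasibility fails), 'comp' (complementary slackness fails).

Gradient of f: grad f(x) = Q x + c = (0, 0)
Constraint values g_i(x) = a_i^T x - b_i:
  g_1((3, 3)) = -3
  g_2((3, 3)) = 1
Stationarity residual: grad f(x) + sum_i lambda_i a_i = (0, 0)
  -> stationarity OK
Primal feasibility (all g_i <= 0): FAILS
Dual feasibility (all lambda_i >= 0): OK
Complementary slackness (lambda_i * g_i(x) = 0 for all i): OK

Verdict: the first failing condition is primal_feasibility -> primal.

primal


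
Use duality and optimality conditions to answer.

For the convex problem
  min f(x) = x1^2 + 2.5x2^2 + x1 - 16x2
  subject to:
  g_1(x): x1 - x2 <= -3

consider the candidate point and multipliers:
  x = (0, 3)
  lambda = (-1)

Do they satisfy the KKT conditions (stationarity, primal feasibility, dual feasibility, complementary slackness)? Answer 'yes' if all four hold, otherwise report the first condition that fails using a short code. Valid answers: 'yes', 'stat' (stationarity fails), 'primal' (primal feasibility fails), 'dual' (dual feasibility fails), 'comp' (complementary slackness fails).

Gradient of f: grad f(x) = Q x + c = (1, -1)
Constraint values g_i(x) = a_i^T x - b_i:
  g_1((0, 3)) = 0
Stationarity residual: grad f(x) + sum_i lambda_i a_i = (0, 0)
  -> stationarity OK
Primal feasibility (all g_i <= 0): OK
Dual feasibility (all lambda_i >= 0): FAILS
Complementary slackness (lambda_i * g_i(x) = 0 for all i): OK

Verdict: the first failing condition is dual_feasibility -> dual.

dual


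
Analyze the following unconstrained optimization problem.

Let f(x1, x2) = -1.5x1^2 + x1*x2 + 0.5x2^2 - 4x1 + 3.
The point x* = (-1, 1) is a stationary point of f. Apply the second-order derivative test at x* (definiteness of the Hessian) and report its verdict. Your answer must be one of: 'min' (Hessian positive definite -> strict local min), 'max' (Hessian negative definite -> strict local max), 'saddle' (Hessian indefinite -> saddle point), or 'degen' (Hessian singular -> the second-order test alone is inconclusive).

Compute the Hessian H = grad^2 f:
  H = [[-3, 1], [1, 1]]
Verify stationarity: grad f(x*) = H x* + g = (0, 0).
Eigenvalues of H: -3.2361, 1.2361.
Eigenvalues have mixed signs, so H is indefinite -> x* is a saddle point.

saddle


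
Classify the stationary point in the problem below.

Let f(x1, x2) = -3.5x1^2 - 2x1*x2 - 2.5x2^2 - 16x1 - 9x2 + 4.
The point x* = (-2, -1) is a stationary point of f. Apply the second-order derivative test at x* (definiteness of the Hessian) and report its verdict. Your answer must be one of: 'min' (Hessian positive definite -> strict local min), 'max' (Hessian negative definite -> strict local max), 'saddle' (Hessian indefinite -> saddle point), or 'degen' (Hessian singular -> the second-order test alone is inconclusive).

Compute the Hessian H = grad^2 f:
  H = [[-7, -2], [-2, -5]]
Verify stationarity: grad f(x*) = H x* + g = (0, 0).
Eigenvalues of H: -8.2361, -3.7639.
Both eigenvalues < 0, so H is negative definite -> x* is a strict local max.

max


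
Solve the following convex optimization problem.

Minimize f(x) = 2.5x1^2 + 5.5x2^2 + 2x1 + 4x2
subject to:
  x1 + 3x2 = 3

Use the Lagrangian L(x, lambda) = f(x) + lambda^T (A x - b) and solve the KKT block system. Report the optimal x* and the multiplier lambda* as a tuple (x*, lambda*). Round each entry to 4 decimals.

Form the Lagrangian:
  L(x, lambda) = (1/2) x^T Q x + c^T x + lambda^T (A x - b)
Stationarity (grad_x L = 0): Q x + c + A^T lambda = 0.
Primal feasibility: A x = b.

This gives the KKT block system:
  [ Q   A^T ] [ x     ]   [-c ]
  [ A    0  ] [ lambda ] = [ b ]

Solving the linear system:
  x*      = (0.4821, 0.8393)
  lambda* = (-4.4107)
  f(x*)   = 8.7768

x* = (0.4821, 0.8393), lambda* = (-4.4107)


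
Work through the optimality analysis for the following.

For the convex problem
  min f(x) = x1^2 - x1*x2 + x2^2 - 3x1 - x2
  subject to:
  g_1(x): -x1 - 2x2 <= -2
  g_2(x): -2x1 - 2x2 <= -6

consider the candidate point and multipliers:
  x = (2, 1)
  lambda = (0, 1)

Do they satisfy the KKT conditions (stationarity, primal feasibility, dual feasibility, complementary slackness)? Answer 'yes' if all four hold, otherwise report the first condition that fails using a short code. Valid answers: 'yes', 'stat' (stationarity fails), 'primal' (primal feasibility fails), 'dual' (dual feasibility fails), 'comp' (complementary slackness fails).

Gradient of f: grad f(x) = Q x + c = (0, -1)
Constraint values g_i(x) = a_i^T x - b_i:
  g_1((2, 1)) = -2
  g_2((2, 1)) = 0
Stationarity residual: grad f(x) + sum_i lambda_i a_i = (-2, -3)
  -> stationarity FAILS
Primal feasibility (all g_i <= 0): OK
Dual feasibility (all lambda_i >= 0): OK
Complementary slackness (lambda_i * g_i(x) = 0 for all i): OK

Verdict: the first failing condition is stationarity -> stat.

stat


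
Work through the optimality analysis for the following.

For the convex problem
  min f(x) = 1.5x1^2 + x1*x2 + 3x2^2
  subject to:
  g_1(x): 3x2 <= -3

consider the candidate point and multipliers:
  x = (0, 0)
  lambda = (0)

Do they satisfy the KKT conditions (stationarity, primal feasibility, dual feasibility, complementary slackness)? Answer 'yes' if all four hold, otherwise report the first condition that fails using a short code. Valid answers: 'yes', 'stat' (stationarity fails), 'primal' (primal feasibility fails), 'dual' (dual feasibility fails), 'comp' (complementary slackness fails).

Gradient of f: grad f(x) = Q x + c = (0, 0)
Constraint values g_i(x) = a_i^T x - b_i:
  g_1((0, 0)) = 3
Stationarity residual: grad f(x) + sum_i lambda_i a_i = (0, 0)
  -> stationarity OK
Primal feasibility (all g_i <= 0): FAILS
Dual feasibility (all lambda_i >= 0): OK
Complementary slackness (lambda_i * g_i(x) = 0 for all i): OK

Verdict: the first failing condition is primal_feasibility -> primal.

primal


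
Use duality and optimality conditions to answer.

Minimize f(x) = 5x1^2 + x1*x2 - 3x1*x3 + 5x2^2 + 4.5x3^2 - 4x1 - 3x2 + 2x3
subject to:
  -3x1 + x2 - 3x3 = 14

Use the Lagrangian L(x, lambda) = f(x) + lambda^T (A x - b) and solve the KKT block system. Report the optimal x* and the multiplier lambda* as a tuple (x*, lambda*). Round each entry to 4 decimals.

Form the Lagrangian:
  L(x, lambda) = (1/2) x^T Q x + c^T x + lambda^T (A x - b)
Stationarity (grad_x L = 0): Q x + c + A^T lambda = 0.
Primal feasibility: A x = b.

This gives the KKT block system:
  [ Q   A^T ] [ x     ]   [-c ]
  [ A    0  ] [ lambda ] = [ b ]

Solving the linear system:
  x*      = (-1.8835, 0.9712, -2.4595)
  lambda* = (-4.8283)
  f(x*)   = 33.6489

x* = (-1.8835, 0.9712, -2.4595), lambda* = (-4.8283)


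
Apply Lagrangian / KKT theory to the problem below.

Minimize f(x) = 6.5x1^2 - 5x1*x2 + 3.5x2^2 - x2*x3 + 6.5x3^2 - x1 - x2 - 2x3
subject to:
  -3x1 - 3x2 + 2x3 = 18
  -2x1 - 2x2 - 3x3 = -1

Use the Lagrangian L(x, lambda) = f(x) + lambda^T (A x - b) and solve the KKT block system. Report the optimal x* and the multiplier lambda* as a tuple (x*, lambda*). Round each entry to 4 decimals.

Form the Lagrangian:
  L(x, lambda) = (1/2) x^T Q x + c^T x + lambda^T (A x - b)
Stationarity (grad_x L = 0): Q x + c + A^T lambda = 0.
Primal feasibility: A x = b.

This gives the KKT block system:
  [ Q   A^T ] [ x     ]   [-c ]
  [ A    0  ] [ lambda ] = [ b ]

Solving the linear system:
  x*      = (-1.7, -2.3, 3)
  lambda* = (-8.7231, 7.2846)
  f(x*)   = 81.15

x* = (-1.7, -2.3, 3), lambda* = (-8.7231, 7.2846)


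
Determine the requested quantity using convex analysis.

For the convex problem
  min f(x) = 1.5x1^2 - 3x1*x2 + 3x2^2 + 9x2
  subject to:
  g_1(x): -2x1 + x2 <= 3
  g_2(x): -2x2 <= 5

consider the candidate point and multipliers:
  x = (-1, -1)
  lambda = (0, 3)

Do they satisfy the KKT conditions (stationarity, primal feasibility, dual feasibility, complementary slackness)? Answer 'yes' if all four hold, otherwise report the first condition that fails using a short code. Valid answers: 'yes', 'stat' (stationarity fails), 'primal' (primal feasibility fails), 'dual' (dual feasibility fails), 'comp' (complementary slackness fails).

Gradient of f: grad f(x) = Q x + c = (0, 6)
Constraint values g_i(x) = a_i^T x - b_i:
  g_1((-1, -1)) = -2
  g_2((-1, -1)) = -3
Stationarity residual: grad f(x) + sum_i lambda_i a_i = (0, 0)
  -> stationarity OK
Primal feasibility (all g_i <= 0): OK
Dual feasibility (all lambda_i >= 0): OK
Complementary slackness (lambda_i * g_i(x) = 0 for all i): FAILS

Verdict: the first failing condition is complementary_slackness -> comp.

comp


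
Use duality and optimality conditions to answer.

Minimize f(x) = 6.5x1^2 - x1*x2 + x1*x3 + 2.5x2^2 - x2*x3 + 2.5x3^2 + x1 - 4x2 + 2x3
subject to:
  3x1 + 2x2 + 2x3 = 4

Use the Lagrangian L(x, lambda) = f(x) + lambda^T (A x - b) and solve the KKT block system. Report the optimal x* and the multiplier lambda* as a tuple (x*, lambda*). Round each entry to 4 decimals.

Form the Lagrangian:
  L(x, lambda) = (1/2) x^T Q x + c^T x + lambda^T (A x - b)
Stationarity (grad_x L = 0): Q x + c + A^T lambda = 0.
Primal feasibility: A x = b.

This gives the KKT block system:
  [ Q   A^T ] [ x     ]   [-c ]
  [ A    0  ] [ lambda ] = [ b ]

Solving the linear system:
  x*      = (0.2621, 1.3471, 0.2597)
  lambda* = (-1.1068)
  f(x*)   = -0.0898

x* = (0.2621, 1.3471, 0.2597), lambda* = (-1.1068)


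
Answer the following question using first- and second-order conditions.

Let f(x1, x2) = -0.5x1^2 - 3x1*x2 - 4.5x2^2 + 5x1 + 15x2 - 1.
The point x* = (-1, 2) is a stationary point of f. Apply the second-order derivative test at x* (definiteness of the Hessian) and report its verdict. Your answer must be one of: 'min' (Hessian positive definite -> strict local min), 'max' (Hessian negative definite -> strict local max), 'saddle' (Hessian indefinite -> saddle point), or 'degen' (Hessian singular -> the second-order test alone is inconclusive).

Compute the Hessian H = grad^2 f:
  H = [[-1, -3], [-3, -9]]
Verify stationarity: grad f(x*) = H x* + g = (0, 0).
Eigenvalues of H: -10, 0.
H has a zero eigenvalue (singular; negative semidefinite but not definite), so H is neither positive definite, negative definite, nor indefinite. The second-order test alone is inconclusive -> degen.
(Indeed, f is constant along the null direction of H through x*, so x* is not a strict local extremum.)

degen


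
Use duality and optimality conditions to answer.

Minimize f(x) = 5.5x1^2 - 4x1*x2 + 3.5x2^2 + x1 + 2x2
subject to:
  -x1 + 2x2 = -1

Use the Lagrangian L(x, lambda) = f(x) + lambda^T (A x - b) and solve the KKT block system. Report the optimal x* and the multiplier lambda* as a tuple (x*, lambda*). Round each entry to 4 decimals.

Form the Lagrangian:
  L(x, lambda) = (1/2) x^T Q x + c^T x + lambda^T (A x - b)
Stationarity (grad_x L = 0): Q x + c + A^T lambda = 0.
Primal feasibility: A x = b.

This gives the KKT block system:
  [ Q   A^T ] [ x     ]   [-c ]
  [ A    0  ] [ lambda ] = [ b ]

Solving the linear system:
  x*      = (-0.2571, -0.6286)
  lambda* = (0.6857)
  f(x*)   = -0.4143

x* = (-0.2571, -0.6286), lambda* = (0.6857)


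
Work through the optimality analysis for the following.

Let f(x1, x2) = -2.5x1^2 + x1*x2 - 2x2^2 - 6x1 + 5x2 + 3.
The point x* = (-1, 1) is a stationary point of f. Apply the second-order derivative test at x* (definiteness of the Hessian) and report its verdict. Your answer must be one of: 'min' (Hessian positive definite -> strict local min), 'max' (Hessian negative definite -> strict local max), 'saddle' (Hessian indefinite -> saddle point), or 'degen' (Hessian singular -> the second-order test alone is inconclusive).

Compute the Hessian H = grad^2 f:
  H = [[-5, 1], [1, -4]]
Verify stationarity: grad f(x*) = H x* + g = (0, 0).
Eigenvalues of H: -5.618, -3.382.
Both eigenvalues < 0, so H is negative definite -> x* is a strict local max.

max


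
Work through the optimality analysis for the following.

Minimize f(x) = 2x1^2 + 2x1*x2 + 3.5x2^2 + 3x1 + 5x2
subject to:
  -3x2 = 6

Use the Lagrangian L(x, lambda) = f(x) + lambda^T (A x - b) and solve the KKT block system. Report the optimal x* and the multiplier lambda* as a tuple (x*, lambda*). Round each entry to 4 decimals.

Form the Lagrangian:
  L(x, lambda) = (1/2) x^T Q x + c^T x + lambda^T (A x - b)
Stationarity (grad_x L = 0): Q x + c + A^T lambda = 0.
Primal feasibility: A x = b.

This gives the KKT block system:
  [ Q   A^T ] [ x     ]   [-c ]
  [ A    0  ] [ lambda ] = [ b ]

Solving the linear system:
  x*      = (0.25, -2)
  lambda* = (-2.8333)
  f(x*)   = 3.875

x* = (0.25, -2), lambda* = (-2.8333)


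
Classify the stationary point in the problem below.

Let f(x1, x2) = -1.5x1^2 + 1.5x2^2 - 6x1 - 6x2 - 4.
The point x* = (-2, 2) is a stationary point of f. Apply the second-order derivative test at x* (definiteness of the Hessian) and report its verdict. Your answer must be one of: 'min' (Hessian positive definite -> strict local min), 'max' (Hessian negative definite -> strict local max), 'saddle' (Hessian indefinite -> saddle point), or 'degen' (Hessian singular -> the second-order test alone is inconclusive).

Compute the Hessian H = grad^2 f:
  H = [[-3, 0], [0, 3]]
Verify stationarity: grad f(x*) = H x* + g = (0, 0).
Eigenvalues of H: -3, 3.
Eigenvalues have mixed signs, so H is indefinite -> x* is a saddle point.

saddle


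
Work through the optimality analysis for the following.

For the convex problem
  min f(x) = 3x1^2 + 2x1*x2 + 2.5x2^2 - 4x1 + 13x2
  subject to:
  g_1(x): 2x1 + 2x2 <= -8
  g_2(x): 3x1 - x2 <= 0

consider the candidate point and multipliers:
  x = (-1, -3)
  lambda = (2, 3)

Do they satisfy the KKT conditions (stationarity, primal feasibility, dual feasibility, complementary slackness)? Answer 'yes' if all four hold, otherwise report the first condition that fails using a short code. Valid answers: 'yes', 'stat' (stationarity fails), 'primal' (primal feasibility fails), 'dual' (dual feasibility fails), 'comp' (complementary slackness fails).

Gradient of f: grad f(x) = Q x + c = (-16, -4)
Constraint values g_i(x) = a_i^T x - b_i:
  g_1((-1, -3)) = 0
  g_2((-1, -3)) = 0
Stationarity residual: grad f(x) + sum_i lambda_i a_i = (-3, -3)
  -> stationarity FAILS
Primal feasibility (all g_i <= 0): OK
Dual feasibility (all lambda_i >= 0): OK
Complementary slackness (lambda_i * g_i(x) = 0 for all i): OK

Verdict: the first failing condition is stationarity -> stat.

stat


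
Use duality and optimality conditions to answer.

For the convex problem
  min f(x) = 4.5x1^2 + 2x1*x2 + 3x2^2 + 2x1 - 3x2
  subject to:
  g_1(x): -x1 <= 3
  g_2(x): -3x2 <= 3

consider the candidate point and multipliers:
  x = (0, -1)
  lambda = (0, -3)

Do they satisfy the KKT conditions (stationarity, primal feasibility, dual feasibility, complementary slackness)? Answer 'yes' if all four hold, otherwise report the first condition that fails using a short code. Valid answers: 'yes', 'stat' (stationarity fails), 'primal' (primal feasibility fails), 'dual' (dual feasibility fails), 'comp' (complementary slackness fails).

Gradient of f: grad f(x) = Q x + c = (0, -9)
Constraint values g_i(x) = a_i^T x - b_i:
  g_1((0, -1)) = -3
  g_2((0, -1)) = 0
Stationarity residual: grad f(x) + sum_i lambda_i a_i = (0, 0)
  -> stationarity OK
Primal feasibility (all g_i <= 0): OK
Dual feasibility (all lambda_i >= 0): FAILS
Complementary slackness (lambda_i * g_i(x) = 0 for all i): OK

Verdict: the first failing condition is dual_feasibility -> dual.

dual


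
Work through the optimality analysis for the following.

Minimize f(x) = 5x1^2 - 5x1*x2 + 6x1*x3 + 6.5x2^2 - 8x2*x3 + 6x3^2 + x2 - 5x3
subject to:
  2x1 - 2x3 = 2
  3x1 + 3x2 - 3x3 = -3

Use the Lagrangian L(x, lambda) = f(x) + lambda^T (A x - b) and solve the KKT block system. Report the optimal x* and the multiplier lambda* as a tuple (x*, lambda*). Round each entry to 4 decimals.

Form the Lagrangian:
  L(x, lambda) = (1/2) x^T Q x + c^T x + lambda^T (A x - b)
Stationarity (grad_x L = 0): Q x + c + A^T lambda = 0.
Primal feasibility: A x = b.

This gives the KKT block system:
  [ Q   A^T ] [ x     ]   [-c ]
  [ A    0  ] [ lambda ] = [ b ]

Solving the linear system:
  x*      = (-0.0882, -2, -1.0882)
  lambda* = (-9.2206, 5.2843)
  f(x*)   = 18.8676

x* = (-0.0882, -2, -1.0882), lambda* = (-9.2206, 5.2843)


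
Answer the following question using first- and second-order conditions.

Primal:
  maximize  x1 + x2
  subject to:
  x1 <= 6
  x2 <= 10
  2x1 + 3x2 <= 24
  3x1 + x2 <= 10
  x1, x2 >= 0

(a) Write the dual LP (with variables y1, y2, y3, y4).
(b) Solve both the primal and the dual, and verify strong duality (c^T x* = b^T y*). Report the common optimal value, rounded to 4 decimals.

The standard primal-dual pair for 'max c^T x s.t. A x <= b, x >= 0' is:
  Dual:  min b^T y  s.t.  A^T y >= c,  y >= 0.

So the dual LP is:
  minimize  6y1 + 10y2 + 24y3 + 10y4
  subject to:
    y1 + 2y3 + 3y4 >= 1
    y2 + 3y3 + y4 >= 1
    y1, y2, y3, y4 >= 0

Solving the primal: x* = (0.8571, 7.4286).
  primal value c^T x* = 8.2857.
Solving the dual: y* = (0, 0, 0.2857, 0.1429).
  dual value b^T y* = 8.2857.
Strong duality: c^T x* = b^T y*. Confirmed.

8.2857


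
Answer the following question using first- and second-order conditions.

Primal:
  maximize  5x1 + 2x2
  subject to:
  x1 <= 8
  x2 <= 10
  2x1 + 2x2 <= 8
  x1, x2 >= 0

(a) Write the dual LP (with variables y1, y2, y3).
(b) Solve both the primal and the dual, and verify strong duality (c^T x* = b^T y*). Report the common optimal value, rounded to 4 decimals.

The standard primal-dual pair for 'max c^T x s.t. A x <= b, x >= 0' is:
  Dual:  min b^T y  s.t.  A^T y >= c,  y >= 0.

So the dual LP is:
  minimize  8y1 + 10y2 + 8y3
  subject to:
    y1 + 2y3 >= 5
    y2 + 2y3 >= 2
    y1, y2, y3 >= 0

Solving the primal: x* = (4, 0).
  primal value c^T x* = 20.
Solving the dual: y* = (0, 0, 2.5).
  dual value b^T y* = 20.
Strong duality: c^T x* = b^T y*. Confirmed.

20


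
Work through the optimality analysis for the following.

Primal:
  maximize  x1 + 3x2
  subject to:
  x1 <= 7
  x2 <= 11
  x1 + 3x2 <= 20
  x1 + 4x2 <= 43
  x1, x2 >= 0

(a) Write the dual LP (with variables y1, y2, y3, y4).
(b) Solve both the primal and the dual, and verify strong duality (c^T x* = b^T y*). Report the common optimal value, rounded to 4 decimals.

The standard primal-dual pair for 'max c^T x s.t. A x <= b, x >= 0' is:
  Dual:  min b^T y  s.t.  A^T y >= c,  y >= 0.

So the dual LP is:
  minimize  7y1 + 11y2 + 20y3 + 43y4
  subject to:
    y1 + y3 + y4 >= 1
    y2 + 3y3 + 4y4 >= 3
    y1, y2, y3, y4 >= 0

Solving the primal: x* = (0, 6.6667).
  primal value c^T x* = 20.
Solving the dual: y* = (0, 0, 1, 0).
  dual value b^T y* = 20.
Strong duality: c^T x* = b^T y*. Confirmed.

20


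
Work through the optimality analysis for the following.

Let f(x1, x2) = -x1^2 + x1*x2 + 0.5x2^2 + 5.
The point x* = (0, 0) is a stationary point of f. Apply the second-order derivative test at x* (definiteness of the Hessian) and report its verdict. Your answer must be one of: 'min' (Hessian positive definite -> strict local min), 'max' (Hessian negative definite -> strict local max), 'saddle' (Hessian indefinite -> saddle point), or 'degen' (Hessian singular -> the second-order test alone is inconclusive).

Compute the Hessian H = grad^2 f:
  H = [[-2, 1], [1, 1]]
Verify stationarity: grad f(x*) = H x* + g = (0, 0).
Eigenvalues of H: -2.3028, 1.3028.
Eigenvalues have mixed signs, so H is indefinite -> x* is a saddle point.

saddle


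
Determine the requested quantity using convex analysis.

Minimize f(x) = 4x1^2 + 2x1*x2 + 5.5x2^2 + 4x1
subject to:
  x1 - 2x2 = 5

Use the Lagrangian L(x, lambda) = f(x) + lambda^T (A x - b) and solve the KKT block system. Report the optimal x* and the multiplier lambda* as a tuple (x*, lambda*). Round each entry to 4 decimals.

Form the Lagrangian:
  L(x, lambda) = (1/2) x^T Q x + c^T x + lambda^T (A x - b)
Stationarity (grad_x L = 0): Q x + c + A^T lambda = 0.
Primal feasibility: A x = b.

This gives the KKT block system:
  [ Q   A^T ] [ x     ]   [-c ]
  [ A    0  ] [ lambda ] = [ b ]

Solving the linear system:
  x*      = (1.1569, -1.9216)
  lambda* = (-9.4118)
  f(x*)   = 25.8431

x* = (1.1569, -1.9216), lambda* = (-9.4118)


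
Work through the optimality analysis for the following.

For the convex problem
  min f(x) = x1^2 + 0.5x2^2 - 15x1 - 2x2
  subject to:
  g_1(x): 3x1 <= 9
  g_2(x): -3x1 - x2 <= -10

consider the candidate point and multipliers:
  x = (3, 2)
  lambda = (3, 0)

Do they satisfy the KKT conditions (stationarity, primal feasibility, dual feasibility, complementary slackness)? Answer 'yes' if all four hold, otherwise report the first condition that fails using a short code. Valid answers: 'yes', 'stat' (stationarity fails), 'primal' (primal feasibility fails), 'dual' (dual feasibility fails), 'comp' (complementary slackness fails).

Gradient of f: grad f(x) = Q x + c = (-9, 0)
Constraint values g_i(x) = a_i^T x - b_i:
  g_1((3, 2)) = 0
  g_2((3, 2)) = -1
Stationarity residual: grad f(x) + sum_i lambda_i a_i = (0, 0)
  -> stationarity OK
Primal feasibility (all g_i <= 0): OK
Dual feasibility (all lambda_i >= 0): OK
Complementary slackness (lambda_i * g_i(x) = 0 for all i): OK

Verdict: yes, KKT holds.

yes


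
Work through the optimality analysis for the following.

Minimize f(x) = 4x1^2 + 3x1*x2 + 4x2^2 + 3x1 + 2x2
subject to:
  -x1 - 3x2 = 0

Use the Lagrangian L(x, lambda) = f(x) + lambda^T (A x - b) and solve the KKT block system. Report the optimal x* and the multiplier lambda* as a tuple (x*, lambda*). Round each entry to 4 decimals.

Form the Lagrangian:
  L(x, lambda) = (1/2) x^T Q x + c^T x + lambda^T (A x - b)
Stationarity (grad_x L = 0): Q x + c + A^T lambda = 0.
Primal feasibility: A x = b.

This gives the KKT block system:
  [ Q   A^T ] [ x     ]   [-c ]
  [ A    0  ] [ lambda ] = [ b ]

Solving the linear system:
  x*      = (-0.3387, 0.1129)
  lambda* = (0.629)
  f(x*)   = -0.3952

x* = (-0.3387, 0.1129), lambda* = (0.629)


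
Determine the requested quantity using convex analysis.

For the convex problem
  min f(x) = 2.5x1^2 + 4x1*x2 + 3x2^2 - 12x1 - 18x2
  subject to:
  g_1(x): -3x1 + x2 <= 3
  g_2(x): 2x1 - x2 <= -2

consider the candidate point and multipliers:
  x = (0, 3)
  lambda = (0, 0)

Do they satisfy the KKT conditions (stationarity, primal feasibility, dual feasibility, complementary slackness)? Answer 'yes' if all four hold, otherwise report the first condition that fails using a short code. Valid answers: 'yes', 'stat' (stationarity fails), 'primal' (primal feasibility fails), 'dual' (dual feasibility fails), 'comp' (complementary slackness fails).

Gradient of f: grad f(x) = Q x + c = (0, 0)
Constraint values g_i(x) = a_i^T x - b_i:
  g_1((0, 3)) = 0
  g_2((0, 3)) = -1
Stationarity residual: grad f(x) + sum_i lambda_i a_i = (0, 0)
  -> stationarity OK
Primal feasibility (all g_i <= 0): OK
Dual feasibility (all lambda_i >= 0): OK
Complementary slackness (lambda_i * g_i(x) = 0 for all i): OK

Verdict: yes, KKT holds.

yes


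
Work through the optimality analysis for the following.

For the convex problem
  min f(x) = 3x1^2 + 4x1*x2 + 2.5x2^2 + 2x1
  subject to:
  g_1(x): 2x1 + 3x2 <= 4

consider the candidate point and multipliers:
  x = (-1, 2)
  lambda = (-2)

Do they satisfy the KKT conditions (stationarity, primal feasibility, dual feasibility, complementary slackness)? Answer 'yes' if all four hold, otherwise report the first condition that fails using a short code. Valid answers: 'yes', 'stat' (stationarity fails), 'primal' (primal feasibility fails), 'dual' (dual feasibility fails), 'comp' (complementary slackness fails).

Gradient of f: grad f(x) = Q x + c = (4, 6)
Constraint values g_i(x) = a_i^T x - b_i:
  g_1((-1, 2)) = 0
Stationarity residual: grad f(x) + sum_i lambda_i a_i = (0, 0)
  -> stationarity OK
Primal feasibility (all g_i <= 0): OK
Dual feasibility (all lambda_i >= 0): FAILS
Complementary slackness (lambda_i * g_i(x) = 0 for all i): OK

Verdict: the first failing condition is dual_feasibility -> dual.

dual
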